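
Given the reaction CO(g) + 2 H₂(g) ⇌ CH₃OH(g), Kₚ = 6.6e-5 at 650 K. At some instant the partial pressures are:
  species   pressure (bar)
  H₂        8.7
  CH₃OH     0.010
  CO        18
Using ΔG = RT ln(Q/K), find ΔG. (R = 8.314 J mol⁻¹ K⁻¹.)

ΔG = -11.9 kJ/mol

Qₚ = P(CH₃OH) / (P(CO)·P(H₂)²) = (0.010) / ((18)·(8.7)²) = 7.34e-6
ΔG = RT ln(Qₚ/Kₚ) = (8.314 J mol⁻¹ K⁻¹)(650 K) × ln(7.34e-6/6.6e-5)
   = (5.404 kJ/mol)(-2.196) = -11.9 kJ/mol
ΔG < 0, so the forward reaction is spontaneous (proceeds forward).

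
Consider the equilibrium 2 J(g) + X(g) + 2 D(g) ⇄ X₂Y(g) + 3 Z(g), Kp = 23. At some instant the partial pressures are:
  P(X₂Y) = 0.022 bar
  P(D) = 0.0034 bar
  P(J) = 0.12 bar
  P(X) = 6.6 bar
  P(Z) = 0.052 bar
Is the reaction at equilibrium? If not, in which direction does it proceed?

Qp = P(X₂Y)·P(Z)³ / (P(J)²·P(X)·P(D)²) = (0.022)·(0.052)³ / ((0.12)²·(6.6)·(0.0034)²) = 2.8
Qp = 2.8 < Kp = 23, so the forward reaction proceeds.

to the right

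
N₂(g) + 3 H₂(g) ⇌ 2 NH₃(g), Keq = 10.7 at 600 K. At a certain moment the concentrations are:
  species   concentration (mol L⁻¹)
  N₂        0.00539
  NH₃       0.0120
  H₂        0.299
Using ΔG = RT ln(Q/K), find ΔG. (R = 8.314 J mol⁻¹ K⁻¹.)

ΔG = -11.8 kJ/mol

Q = [NH₃]² / ([N₂]·[H₂]³) = (0.0120)² / ((0.00539)·(0.299)³) = 0.999
ΔG = RT ln(Q/Keq) = (8.314 J mol⁻¹ K⁻¹)(600 K) × ln(0.999/10.7)
   = (4.988 kJ/mol)(-2.371) = -11.8 kJ/mol
ΔG < 0, so the forward reaction is spontaneous (proceeds forward).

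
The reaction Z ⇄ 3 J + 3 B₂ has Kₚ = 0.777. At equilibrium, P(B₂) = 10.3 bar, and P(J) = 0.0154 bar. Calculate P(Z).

P(Z) = 0.00514 bar

At equilibrium, Kₚ = P(J)³·P(B₂)³ / P(Z) = 0.777.
(0.0154)³·(10.3)³ / (P(Z)) = 0.777
P(Z) = 0.00514 bar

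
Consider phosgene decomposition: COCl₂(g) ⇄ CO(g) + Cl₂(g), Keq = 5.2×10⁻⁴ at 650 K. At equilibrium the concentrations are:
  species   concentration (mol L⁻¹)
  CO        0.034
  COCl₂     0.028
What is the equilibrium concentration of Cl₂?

[Cl₂] = 4.3×10⁻⁴ mol L⁻¹

At equilibrium, Keq = [CO]·[Cl₂] / [COCl₂] = 5.2×10⁻⁴.
(0.034)·([Cl₂]) / (0.028) = 5.2×10⁻⁴
[Cl₂] = 4.28×10⁻⁴ = 4.3×10⁻⁴ mol L⁻¹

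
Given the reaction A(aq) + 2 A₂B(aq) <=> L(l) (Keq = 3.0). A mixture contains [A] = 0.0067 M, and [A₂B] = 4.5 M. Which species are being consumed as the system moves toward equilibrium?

(L is a pure liquid — omitted from Q.)
Q = 1 / ([A]·[A₂B]²) = 1 / ((0.0067)·(4.5)²) = 7.4
Q = 7.4 > Keq = 3.0: net reverse reaction.

L (products)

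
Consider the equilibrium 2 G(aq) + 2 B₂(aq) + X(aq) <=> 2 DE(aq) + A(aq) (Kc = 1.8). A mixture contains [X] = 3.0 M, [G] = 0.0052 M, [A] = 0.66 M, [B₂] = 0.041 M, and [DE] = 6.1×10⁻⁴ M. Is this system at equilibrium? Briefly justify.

yes, at equilibrium

Qc = [DE]²·[A] / ([G]²·[B₂]²·[X]) = (6.1×10⁻⁴)²·(0.66) / ((0.0052)²·(0.041)²·(3.0)) = 1.8
Qc = 1.8 = Kc; the system is at equilibrium.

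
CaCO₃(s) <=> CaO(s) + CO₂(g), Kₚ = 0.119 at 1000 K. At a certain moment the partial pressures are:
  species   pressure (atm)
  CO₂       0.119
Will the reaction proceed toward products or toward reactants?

at equilibrium

(CaCO₃, CaO are pure solids — omitted from Qₚ.)
Qₚ = P(CO₂) = 0.119
Qₚ = 0.119 = Kₚ, so the system is already at equilibrium.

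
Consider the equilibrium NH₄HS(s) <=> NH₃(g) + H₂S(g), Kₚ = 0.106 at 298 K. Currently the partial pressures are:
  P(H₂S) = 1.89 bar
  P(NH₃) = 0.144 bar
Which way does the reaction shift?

reverse (toward reactants)

(NH₄HS is a pure solid — omitted from Qₚ.)
Qₚ = P(NH₃)·P(H₂S) = (0.144)·(1.89) = 0.272
Qₚ = 0.272 > Kₚ = 0.106, so the reverse reaction proceeds.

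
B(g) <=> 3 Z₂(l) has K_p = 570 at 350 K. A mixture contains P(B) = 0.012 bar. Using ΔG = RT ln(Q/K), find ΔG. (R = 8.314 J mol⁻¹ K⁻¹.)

(Z₂ is a pure liquid — omitted from Q_p.)
Q_p = 1 / P(B) = 1 / (0.012) = 83.3
ΔG = RT ln(Q_p/K_p) = (8.314 J mol⁻¹ K⁻¹)(350 K) × ln(83.3/570)
   = (2.910 kJ/mol)(-1.923) = -5.60 kJ/mol
ΔG < 0, so the forward reaction is spontaneous (proceeds forward).

ΔG = -5.60 kJ/mol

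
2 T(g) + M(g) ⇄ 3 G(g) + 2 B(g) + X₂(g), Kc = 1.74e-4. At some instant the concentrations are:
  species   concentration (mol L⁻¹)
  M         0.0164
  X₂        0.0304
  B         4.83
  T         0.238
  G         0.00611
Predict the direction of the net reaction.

Qc = [G]³·[B]²·[X₂] / ([T]²·[M]) = (0.00611)³·(4.83)²·(0.0304) / ((0.238)²·(0.0164)) = 1.74e-4
Qc = 1.74e-4 = Kc, so the system is already at equilibrium.

neither direction; the system is at equilibrium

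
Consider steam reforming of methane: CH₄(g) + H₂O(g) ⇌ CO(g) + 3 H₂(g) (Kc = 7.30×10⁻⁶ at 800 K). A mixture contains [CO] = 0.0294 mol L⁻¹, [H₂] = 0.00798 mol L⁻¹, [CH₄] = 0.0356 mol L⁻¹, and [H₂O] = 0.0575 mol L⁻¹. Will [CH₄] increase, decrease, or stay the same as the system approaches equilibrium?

stay the same

Qc = [CO]·[H₂]³ / ([CH₄]·[H₂O]) = (0.0294)·(0.00798)³ / ((0.0356)·(0.0575)) = 7.30×10⁻⁶
Qc = 7.30×10⁻⁶ = Kc; the system is at equilibrium.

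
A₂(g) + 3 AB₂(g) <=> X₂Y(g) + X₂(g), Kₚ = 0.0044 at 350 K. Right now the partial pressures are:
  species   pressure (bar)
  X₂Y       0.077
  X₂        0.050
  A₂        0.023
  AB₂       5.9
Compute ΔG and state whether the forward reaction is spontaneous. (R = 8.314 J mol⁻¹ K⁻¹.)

ΔG = -4.91 kJ/mol; the forward reaction is spontaneous

Qₚ = P(X₂Y)·P(X₂) / (P(A₂)·P(AB₂)³) = (0.077)·(0.050) / ((0.023)·(5.9)³) = 8.15×10⁻⁴
ΔG = RT ln(Qₚ/Kₚ) = (8.314 J mol⁻¹ K⁻¹)(350 K) × ln(8.15×10⁻⁴/0.0044)
   = (2.910 kJ/mol)(-1.686) = -4.91 kJ/mol
ΔG < 0, so the forward reaction is spontaneous (proceeds forward).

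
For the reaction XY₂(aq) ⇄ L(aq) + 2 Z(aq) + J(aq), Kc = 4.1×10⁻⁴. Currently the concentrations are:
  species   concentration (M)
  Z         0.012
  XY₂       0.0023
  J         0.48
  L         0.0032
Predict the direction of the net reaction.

toward products

Qc = [L]·[Z]²·[J] / [XY₂] = (0.0032)·(0.012)²·(0.48) / (0.0023) = 9.6×10⁻⁵
Qc = 9.6×10⁻⁵ < Kc = 4.1×10⁻⁴, so the forward reaction proceeds.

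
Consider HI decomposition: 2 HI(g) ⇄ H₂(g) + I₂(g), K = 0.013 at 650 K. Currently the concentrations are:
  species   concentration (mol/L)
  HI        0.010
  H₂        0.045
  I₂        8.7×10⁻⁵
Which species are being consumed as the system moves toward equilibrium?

H₂, I₂ (products)

Q = [H₂]·[I₂] / [HI]² = (0.045)·(8.7×10⁻⁵) / (0.010)² = 0.039
Q = 0.039 > K = 0.013: net reverse reaction.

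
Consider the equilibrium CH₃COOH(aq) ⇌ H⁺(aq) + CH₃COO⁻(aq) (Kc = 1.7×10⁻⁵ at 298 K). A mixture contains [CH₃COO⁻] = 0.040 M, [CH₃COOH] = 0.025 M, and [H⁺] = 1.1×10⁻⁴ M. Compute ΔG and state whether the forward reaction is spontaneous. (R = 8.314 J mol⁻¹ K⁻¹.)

ΔG = 5.79 kJ/mol; the forward reaction is non-spontaneous

Qc = [H⁺]·[CH₃COO⁻] / [CH₃COOH] = (1.1×10⁻⁴)·(0.040) / (0.025) = 1.76×10⁻⁴
ΔG = RT ln(Qc/Kc) = (8.314 J mol⁻¹ K⁻¹)(298 K) × ln(1.76×10⁻⁴/1.7×10⁻⁵)
   = (2.478 kJ/mol)(2.337) = 5.79 kJ/mol
ΔG > 0, so the forward reaction is non-spontaneous (proceeds in reverse).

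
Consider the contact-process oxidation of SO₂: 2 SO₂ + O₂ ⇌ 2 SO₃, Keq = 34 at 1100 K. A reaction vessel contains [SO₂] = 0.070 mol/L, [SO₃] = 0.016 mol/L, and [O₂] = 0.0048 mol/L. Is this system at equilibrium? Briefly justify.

Q = [SO₃]² / ([SO₂]²·[O₂]) = (0.016)² / ((0.070)²·(0.0048)) = 11
Q = 11 < Keq = 34: net forward reaction.

no; Q < K, reaction proceeds forward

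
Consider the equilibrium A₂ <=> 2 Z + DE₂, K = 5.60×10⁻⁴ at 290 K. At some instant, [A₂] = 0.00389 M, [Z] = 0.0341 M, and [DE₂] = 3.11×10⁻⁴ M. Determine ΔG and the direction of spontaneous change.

Q = [Z]²·[DE₂] / [A₂] = (0.0341)²·(3.11×10⁻⁴) / (0.00389) = 9.30×10⁻⁵
ΔG = RT ln(Q/K) = (8.314 J mol⁻¹ K⁻¹)(290 K) × ln(9.30×10⁻⁵/5.60×10⁻⁴)
   = (2.411 kJ/mol)(-1.795) = -4.33 kJ/mol
ΔG < 0, so the forward reaction is spontaneous (proceeds forward).

ΔG = -4.33 kJ/mol; the forward reaction is spontaneous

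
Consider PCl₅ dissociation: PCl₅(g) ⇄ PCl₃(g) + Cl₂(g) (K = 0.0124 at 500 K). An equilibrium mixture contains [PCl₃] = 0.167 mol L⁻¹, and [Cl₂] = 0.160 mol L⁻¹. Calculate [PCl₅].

At equilibrium, K = [PCl₃]·[Cl₂] / [PCl₅] = 0.0124.
(0.167)·(0.160) / ([PCl₅]) = 0.0124
[PCl₅] = 2.15 mol L⁻¹

[PCl₅] = 2.15 mol L⁻¹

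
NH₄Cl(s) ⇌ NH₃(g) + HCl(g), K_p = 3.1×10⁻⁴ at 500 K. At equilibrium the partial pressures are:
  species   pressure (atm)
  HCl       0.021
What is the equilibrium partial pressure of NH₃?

P(NH₃) = 0.015 atm

(NH₄Cl is a pure solid — omitted from K_p.)
At equilibrium, K_p = P(NH₃)·P(HCl) = 3.1×10⁻⁴.
(P(NH₃))·(0.021) = 3.1×10⁻⁴
P(NH₃) = 0.0148 = 0.015 atm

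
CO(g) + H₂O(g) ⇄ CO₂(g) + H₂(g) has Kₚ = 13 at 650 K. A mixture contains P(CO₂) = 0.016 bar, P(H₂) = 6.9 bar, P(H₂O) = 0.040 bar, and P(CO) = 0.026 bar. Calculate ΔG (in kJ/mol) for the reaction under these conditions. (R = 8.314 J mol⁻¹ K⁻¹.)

Qₚ = P(CO₂)·P(H₂) / (P(CO)·P(H₂O)) = (0.016)·(6.9) / ((0.026)·(0.040)) = 106
ΔG = RT ln(Qₚ/Kₚ) = (8.314 J mol⁻¹ K⁻¹)(650 K) × ln(106/13)
   = (5.404 kJ/mol)(2.098) = 11.3 kJ/mol
ΔG > 0, so the forward reaction is non-spontaneous (proceeds in reverse).

ΔG = 11.3 kJ/mol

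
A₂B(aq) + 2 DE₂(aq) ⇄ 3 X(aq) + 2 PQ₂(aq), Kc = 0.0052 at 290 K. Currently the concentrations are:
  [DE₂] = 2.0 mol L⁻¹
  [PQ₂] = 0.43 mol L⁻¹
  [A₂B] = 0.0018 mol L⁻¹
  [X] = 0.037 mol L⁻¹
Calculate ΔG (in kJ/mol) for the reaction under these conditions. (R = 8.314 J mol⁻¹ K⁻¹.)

ΔG = -3.34 kJ/mol

Qc = [X]³·[PQ₂]² / ([A₂B]·[DE₂]²) = (0.037)³·(0.43)² / ((0.0018)·(2.0)²) = 0.00130
ΔG = RT ln(Qc/Kc) = (8.314 J mol⁻¹ K⁻¹)(290 K) × ln(0.00130/0.0052)
   = (2.411 kJ/mol)(-1.386) = -3.34 kJ/mol
ΔG < 0, so the forward reaction is spontaneous (proceeds forward).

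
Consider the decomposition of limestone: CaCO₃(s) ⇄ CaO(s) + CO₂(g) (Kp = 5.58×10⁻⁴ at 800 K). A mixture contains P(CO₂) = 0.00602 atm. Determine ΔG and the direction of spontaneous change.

(CaCO₃, CaO are pure solids — omitted from Qp.)
Qp = P(CO₂) = 0.00602
ΔG = RT ln(Qp/Kp) = (8.314 J mol⁻¹ K⁻¹)(800 K) × ln(0.00602/5.58×10⁻⁴)
   = (6.651 kJ/mol)(2.378) = 15.8 kJ/mol
ΔG > 0, so the forward reaction is non-spontaneous (proceeds in reverse).

ΔG = 15.8 kJ/mol; the forward reaction is non-spontaneous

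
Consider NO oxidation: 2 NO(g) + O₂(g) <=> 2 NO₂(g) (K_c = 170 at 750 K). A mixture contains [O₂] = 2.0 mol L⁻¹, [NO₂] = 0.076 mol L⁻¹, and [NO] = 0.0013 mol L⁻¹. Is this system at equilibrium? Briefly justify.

Q_c = [NO₂]² / ([NO]²·[O₂]) = (0.076)² / ((0.0013)²·(2.0)) = 1700
Q_c = 1700 > K_c = 170: net reverse reaction.

no; Q > K, reaction proceeds in reverse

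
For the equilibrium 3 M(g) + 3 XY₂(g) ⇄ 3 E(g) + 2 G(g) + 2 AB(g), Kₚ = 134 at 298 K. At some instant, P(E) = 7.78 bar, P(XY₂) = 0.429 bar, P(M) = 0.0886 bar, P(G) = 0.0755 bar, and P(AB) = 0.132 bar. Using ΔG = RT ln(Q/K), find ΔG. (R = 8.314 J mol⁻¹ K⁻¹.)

Qₚ = P(E)³·P(G)²·P(AB)² / (P(M)³·P(XY₂)³) = (7.78)³·(0.0755)²·(0.132)² / ((0.0886)³·(0.429)³) = 852
ΔG = RT ln(Qₚ/Kₚ) = (8.314 J mol⁻¹ K⁻¹)(298 K) × ln(852/134)
   = (2.478 kJ/mol)(1.850) = 4.58 kJ/mol
ΔG > 0, so the forward reaction is non-spontaneous (proceeds in reverse).

ΔG = 4.58 kJ/mol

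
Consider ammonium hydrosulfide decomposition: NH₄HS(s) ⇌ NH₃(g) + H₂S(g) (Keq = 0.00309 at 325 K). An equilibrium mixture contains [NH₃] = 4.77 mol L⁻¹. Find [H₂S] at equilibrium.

[H₂S] = 6.48×10⁻⁴ mol L⁻¹

(NH₄HS is a pure solid — omitted from Keq.)
At equilibrium, Keq = [NH₃]·[H₂S] = 0.00309.
(4.77)·([H₂S]) = 0.00309
[H₂S] = 6.48×10⁻⁴ mol L⁻¹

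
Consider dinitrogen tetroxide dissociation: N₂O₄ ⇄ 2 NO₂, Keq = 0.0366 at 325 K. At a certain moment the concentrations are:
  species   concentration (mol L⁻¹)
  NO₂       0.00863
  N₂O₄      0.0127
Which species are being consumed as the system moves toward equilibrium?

N₂O₄ (reactants)

Q = [NO₂]² / [N₂O₄] = (0.00863)² / (0.0127) = 0.00586
Q = 0.00586 < Keq = 0.0366: net forward reaction.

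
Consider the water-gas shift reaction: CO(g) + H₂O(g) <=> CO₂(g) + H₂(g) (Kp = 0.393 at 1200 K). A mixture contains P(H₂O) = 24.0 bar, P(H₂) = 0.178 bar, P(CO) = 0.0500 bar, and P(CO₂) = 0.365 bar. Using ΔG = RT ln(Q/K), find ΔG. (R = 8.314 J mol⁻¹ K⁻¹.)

ΔG = -19.8 kJ/mol

Qp = P(CO₂)·P(H₂) / (P(CO)·P(H₂O)) = (0.365)·(0.178) / ((0.0500)·(24.0)) = 0.0541
ΔG = RT ln(Qp/Kp) = (8.314 J mol⁻¹ K⁻¹)(1200 K) × ln(0.0541/0.393)
   = (9.977 kJ/mol)(-1.983) = -19.8 kJ/mol
ΔG < 0, so the forward reaction is spontaneous (proceeds forward).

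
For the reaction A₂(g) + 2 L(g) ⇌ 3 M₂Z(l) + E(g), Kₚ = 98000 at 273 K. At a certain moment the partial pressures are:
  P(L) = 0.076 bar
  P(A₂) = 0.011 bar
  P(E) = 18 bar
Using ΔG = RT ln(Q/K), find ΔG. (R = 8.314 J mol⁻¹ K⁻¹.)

(M₂Z is a pure liquid — omitted from Qₚ.)
Qₚ = P(E) / (P(A₂)·P(L)²) = (18) / ((0.011)·(0.076)²) = 2.83e5
ΔG = RT ln(Qₚ/Kₚ) = (8.314 J mol⁻¹ K⁻¹)(273 K) × ln(2.83e5/98000)
   = (2.270 kJ/mol)(1.060) = 2.41 kJ/mol
ΔG > 0, so the forward reaction is non-spontaneous (proceeds in reverse).

ΔG = 2.41 kJ/mol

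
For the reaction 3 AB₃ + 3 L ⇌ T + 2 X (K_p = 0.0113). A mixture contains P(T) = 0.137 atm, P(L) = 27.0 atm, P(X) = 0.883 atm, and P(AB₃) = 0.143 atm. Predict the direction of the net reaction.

Q_p = P(T)·P(X)² / (P(AB₃)³·P(L)³) = (0.137)·(0.883)² / ((0.143)³·(27.0)³) = 0.00186
Q_p = 0.00186 < K_p = 0.0113, so the forward reaction proceeds.

forward (toward products)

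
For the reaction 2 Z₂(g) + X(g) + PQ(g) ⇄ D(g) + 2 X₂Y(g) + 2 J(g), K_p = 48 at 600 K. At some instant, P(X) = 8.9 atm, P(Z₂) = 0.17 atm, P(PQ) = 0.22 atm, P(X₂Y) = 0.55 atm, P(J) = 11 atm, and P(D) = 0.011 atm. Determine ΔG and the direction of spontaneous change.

Q_p = P(D)·P(X₂Y)²·P(J)² / (P(Z₂)²·P(X)·P(PQ)) = (0.011)·(0.55)²·(11)² / ((0.17)²·(8.9)·(0.22)) = 7.12
ΔG = RT ln(Q_p/K_p) = (8.314 J mol⁻¹ K⁻¹)(600 K) × ln(7.12/48)
   = (4.988 kJ/mol)(-1.908) = -9.52 kJ/mol
ΔG < 0, so the forward reaction is spontaneous (proceeds forward).

ΔG = -9.52 kJ/mol; the forward reaction is spontaneous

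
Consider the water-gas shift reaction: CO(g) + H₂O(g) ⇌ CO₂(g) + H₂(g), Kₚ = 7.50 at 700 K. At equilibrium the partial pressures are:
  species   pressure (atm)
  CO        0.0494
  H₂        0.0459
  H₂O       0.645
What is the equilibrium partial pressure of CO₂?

At equilibrium, Kₚ = P(CO₂)·P(H₂) / (P(CO)·P(H₂O)) = 7.50.
(P(CO₂))·(0.0459) / ((0.0494)·(0.645)) = 7.50
P(CO₂) = 5.21 atm

P(CO₂) = 5.21 atm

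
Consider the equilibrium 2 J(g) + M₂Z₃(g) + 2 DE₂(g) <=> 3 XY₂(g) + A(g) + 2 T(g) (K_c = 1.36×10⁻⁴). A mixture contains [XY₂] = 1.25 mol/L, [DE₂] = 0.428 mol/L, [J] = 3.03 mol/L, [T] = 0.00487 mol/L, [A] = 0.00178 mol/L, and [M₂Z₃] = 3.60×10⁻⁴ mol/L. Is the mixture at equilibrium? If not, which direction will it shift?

yes, at equilibrium

Q_c = [XY₂]³·[A]·[T]² / ([J]²·[M₂Z₃]·[DE₂]²) = (1.25)³·(0.00178)·(0.00487)² / ((3.03)²·(3.60×10⁻⁴)·(0.428)²) = 1.36×10⁻⁴
Q_c = 1.36×10⁻⁴ = K_c; the system is at equilibrium.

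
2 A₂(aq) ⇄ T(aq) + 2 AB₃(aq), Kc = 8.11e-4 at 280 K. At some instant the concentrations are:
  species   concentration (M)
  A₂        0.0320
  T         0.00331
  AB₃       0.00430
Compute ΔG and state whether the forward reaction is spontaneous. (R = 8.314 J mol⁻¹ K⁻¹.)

Qc = [T]·[AB₃]² / [A₂]² = (0.00331)·(0.00430)² / (0.0320)² = 5.98e-5
ΔG = RT ln(Qc/Kc) = (8.314 J mol⁻¹ K⁻¹)(280 K) × ln(5.98e-5/8.11e-4)
   = (2.328 kJ/mol)(-2.607) = -6.07 kJ/mol
ΔG < 0, so the forward reaction is spontaneous (proceeds forward).

ΔG = -6.07 kJ/mol; the forward reaction is spontaneous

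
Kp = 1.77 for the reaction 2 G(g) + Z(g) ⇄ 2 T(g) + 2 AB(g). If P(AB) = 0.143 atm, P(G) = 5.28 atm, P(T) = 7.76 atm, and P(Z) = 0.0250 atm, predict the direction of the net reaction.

Qp = P(T)²·P(AB)² / (P(G)²·P(Z)) = (7.76)²·(0.143)² / ((5.28)²·(0.0250)) = 1.77
Qp = 1.77 = Kp, so the system is already at equilibrium.

no net change (already at equilibrium)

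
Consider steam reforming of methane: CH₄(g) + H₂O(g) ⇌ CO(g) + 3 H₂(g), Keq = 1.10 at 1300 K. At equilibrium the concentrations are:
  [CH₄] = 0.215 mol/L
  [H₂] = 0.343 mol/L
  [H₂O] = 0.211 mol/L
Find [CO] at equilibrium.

[CO] = 1.24 mol/L

At equilibrium, Keq = [CO]·[H₂]³ / ([CH₄]·[H₂O]) = 1.10.
([CO])·(0.343)³ / ((0.215)·(0.211)) = 1.10
[CO] = 1.24 mol/L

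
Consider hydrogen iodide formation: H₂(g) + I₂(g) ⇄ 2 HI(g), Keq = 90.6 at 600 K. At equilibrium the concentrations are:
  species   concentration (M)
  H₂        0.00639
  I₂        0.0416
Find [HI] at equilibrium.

[HI] = 0.155 M

At equilibrium, Keq = [HI]² / ([H₂]·[I₂]) = 90.6.
([HI])² / ((0.00639)·(0.0416)) = 90.6
[HI]² = 0.0241 ⇒ [HI] = 0.155 M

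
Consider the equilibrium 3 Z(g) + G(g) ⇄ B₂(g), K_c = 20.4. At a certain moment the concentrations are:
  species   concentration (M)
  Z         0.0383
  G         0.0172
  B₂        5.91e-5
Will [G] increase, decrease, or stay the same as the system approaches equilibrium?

increase

Q_c = [B₂] / ([Z]³·[G]) = (5.91e-5) / ((0.0383)³·(0.0172)) = 61.2
Q_c = 61.2 > K_c = 20.4: net reverse reaction.
G is a reactant, so it increases.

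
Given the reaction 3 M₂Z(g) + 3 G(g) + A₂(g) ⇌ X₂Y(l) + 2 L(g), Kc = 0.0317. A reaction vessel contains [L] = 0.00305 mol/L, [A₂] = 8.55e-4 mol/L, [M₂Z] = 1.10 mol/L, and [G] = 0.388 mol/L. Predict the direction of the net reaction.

(X₂Y is a pure liquid — omitted from Qc.)
Qc = [L]² / ([M₂Z]³·[G]³·[A₂]) = (0.00305)² / ((1.10)³·(0.388)³·(8.55e-4)) = 0.140
Qc = 0.140 > Kc = 0.0317, so the reverse reaction proceeds.

reverse (toward reactants)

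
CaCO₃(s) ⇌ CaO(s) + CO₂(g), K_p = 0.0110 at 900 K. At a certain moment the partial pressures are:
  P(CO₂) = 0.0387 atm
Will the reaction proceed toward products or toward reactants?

to the left

(CaCO₃, CaO are pure solids — omitted from Q_p.)
Q_p = P(CO₂) = 0.0387
Q_p = 0.0387 > K_p = 0.0110, so the reverse reaction proceeds.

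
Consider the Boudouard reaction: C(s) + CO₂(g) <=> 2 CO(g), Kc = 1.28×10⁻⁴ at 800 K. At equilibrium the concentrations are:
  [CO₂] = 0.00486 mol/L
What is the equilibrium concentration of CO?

[CO] = 7.89×10⁻⁴ mol/L

(C is a pure solid — omitted from Kc.)
At equilibrium, Kc = [CO]² / [CO₂] = 1.28×10⁻⁴.
([CO])² / (0.00486) = 1.28×10⁻⁴
[CO]² = 6.22×10⁻⁷ ⇒ [CO] = 7.89×10⁻⁴ mol/L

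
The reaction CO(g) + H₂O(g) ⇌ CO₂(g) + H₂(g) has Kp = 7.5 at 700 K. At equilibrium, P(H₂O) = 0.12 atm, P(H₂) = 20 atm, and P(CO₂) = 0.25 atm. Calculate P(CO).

P(CO) = 5.6 atm

At equilibrium, Kp = P(CO₂)·P(H₂) / (P(CO)·P(H₂O)) = 7.5.
(0.25)·(20) / ((P(CO))·(0.12)) = 7.5
P(CO) = 5.56 = 5.6 atm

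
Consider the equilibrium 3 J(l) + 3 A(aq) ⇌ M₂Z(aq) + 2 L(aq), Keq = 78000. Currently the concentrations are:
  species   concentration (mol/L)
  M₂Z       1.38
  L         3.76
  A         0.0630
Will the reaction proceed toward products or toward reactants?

(J is a pure liquid — omitted from Q.)
Q = [M₂Z]·[L]² / [A]³ = (1.38)·(3.76)² / (0.0630)³ = 78000
Q = 78000 = Keq, so the system is already at equilibrium.

at equilibrium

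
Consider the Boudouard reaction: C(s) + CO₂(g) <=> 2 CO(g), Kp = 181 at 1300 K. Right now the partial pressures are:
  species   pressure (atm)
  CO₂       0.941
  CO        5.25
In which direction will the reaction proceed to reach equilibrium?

(C is a pure solid — omitted from Qp.)
Qp = P(CO)² / P(CO₂) = (5.25)² / (0.941) = 29.3
Qp = 29.3 < Kp = 181, so the forward reaction proceeds.

forward (toward products)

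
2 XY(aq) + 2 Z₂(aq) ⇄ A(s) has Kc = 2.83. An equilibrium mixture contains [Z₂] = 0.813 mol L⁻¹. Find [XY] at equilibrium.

(A is a pure solid — omitted from Kc.)
At equilibrium, Kc = 1 / ([XY]²·[Z₂]²) = 2.83.
1 / (([XY])²·(0.813)²) = 2.83
[XY]² = 0.535 ⇒ [XY] = 0.731 mol L⁻¹

[XY] = 0.731 mol L⁻¹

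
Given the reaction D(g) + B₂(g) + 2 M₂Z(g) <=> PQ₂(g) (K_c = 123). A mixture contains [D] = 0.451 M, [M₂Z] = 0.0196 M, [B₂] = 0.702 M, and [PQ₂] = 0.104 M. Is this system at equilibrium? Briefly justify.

no; Q > K, reaction proceeds in reverse

Q_c = [PQ₂] / ([D]·[B₂]·[M₂Z]²) = (0.104) / ((0.451)·(0.702)·(0.0196)²) = 855
Q_c = 855 > K_c = 123: net reverse reaction.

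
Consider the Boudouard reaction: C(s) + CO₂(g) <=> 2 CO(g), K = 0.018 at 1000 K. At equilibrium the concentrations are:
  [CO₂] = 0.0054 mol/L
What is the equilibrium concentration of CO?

[CO] = 0.0099 mol/L

(C is a pure solid — omitted from K.)
At equilibrium, K = [CO]² / [CO₂] = 0.018.
([CO])² / (0.0054) = 0.018
[CO]² = 9.72e-5 ⇒ [CO] = 0.0099 mol/L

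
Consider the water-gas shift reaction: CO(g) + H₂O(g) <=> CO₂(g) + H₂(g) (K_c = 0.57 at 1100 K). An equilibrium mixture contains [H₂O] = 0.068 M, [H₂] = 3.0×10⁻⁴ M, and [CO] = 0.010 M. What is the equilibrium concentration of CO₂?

At equilibrium, K_c = [CO₂]·[H₂] / ([CO]·[H₂O]) = 0.57.
([CO₂])·(3.0×10⁻⁴) / ((0.010)·(0.068)) = 0.57
[CO₂] = 1.29 = 1.3 M

[CO₂] = 1.3 M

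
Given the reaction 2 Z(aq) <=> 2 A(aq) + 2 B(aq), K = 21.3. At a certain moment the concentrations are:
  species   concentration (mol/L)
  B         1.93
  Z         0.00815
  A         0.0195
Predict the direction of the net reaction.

no net change (already at equilibrium)

Q = [A]²·[B]² / [Z]² = (0.0195)²·(1.93)² / (0.00815)² = 21.3
Q = 21.3 = K, so the system is already at equilibrium.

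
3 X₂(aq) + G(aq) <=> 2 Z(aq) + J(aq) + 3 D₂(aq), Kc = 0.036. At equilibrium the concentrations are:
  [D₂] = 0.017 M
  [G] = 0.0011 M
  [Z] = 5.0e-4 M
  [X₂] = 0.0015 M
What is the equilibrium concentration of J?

[J] = 0.11 M

At equilibrium, Kc = [Z]²·[J]·[D₂]³ / ([X₂]³·[G]) = 0.036.
(5.0e-4)²·([J])·(0.017)³ / ((0.0015)³·(0.0011)) = 0.036
[J] = 0.109 = 0.11 M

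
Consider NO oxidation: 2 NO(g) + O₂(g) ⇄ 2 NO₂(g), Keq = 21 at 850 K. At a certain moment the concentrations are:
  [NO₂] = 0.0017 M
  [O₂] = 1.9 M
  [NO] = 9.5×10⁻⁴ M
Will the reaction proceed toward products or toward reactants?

Q = [NO₂]² / ([NO]²·[O₂]) = (0.0017)² / ((9.5×10⁻⁴)²·(1.9)) = 1.7
Q = 1.7 < Keq = 21, so the forward reaction proceeds.

forward (toward products)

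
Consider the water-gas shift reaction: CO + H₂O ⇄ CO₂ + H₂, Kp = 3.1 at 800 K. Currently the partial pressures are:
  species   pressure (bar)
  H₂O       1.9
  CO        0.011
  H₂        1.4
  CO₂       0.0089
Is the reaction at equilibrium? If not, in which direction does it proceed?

to the right

Qp = P(CO₂)·P(H₂) / (P(CO)·P(H₂O)) = (0.0089)·(1.4) / ((0.011)·(1.9)) = 0.60
Qp = 0.60 < Kp = 3.1, so the forward reaction proceeds.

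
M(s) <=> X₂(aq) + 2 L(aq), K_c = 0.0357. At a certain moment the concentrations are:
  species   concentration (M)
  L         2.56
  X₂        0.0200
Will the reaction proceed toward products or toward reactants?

to the left

(M is a pure solid — omitted from Q_c.)
Q_c = [X₂]·[L]² = (0.0200)·(2.56)² = 0.131
Q_c = 0.131 > K_c = 0.0357, so the reverse reaction proceeds.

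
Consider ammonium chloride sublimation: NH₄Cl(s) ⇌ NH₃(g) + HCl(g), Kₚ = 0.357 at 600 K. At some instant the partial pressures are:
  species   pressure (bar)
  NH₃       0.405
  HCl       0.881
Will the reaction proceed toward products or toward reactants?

no net change (already at equilibrium)

(NH₄Cl is a pure solid — omitted from Qₚ.)
Qₚ = P(NH₃)·P(HCl) = (0.405)·(0.881) = 0.357
Qₚ = 0.357 = Kₚ, so the system is already at equilibrium.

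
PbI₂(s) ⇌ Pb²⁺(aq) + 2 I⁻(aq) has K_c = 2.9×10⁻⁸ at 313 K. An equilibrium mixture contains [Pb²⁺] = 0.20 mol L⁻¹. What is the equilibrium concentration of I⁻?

(PbI₂ is a pure solid — omitted from K_c.)
At equilibrium, K_c = [Pb²⁺]·[I⁻]² = 2.9×10⁻⁸.
(0.20)·([I⁻])² = 2.9×10⁻⁸
[I⁻]² = 1.45×10⁻⁷ ⇒ [I⁻] = 3.8×10⁻⁴ mol L⁻¹

[I⁻] = 3.8×10⁻⁴ mol L⁻¹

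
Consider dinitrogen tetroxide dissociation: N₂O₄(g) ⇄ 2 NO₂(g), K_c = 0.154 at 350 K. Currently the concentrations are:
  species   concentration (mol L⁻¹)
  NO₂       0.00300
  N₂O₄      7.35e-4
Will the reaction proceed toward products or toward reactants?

Q_c = [NO₂]² / [N₂O₄] = (0.00300)² / (7.35e-4) = 0.0122
Q_c = 0.0122 < K_c = 0.154, so the forward reaction proceeds.

forward (toward products)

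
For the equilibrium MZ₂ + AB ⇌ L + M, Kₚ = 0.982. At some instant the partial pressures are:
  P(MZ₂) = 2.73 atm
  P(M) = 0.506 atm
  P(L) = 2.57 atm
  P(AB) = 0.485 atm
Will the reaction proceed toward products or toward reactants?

at equilibrium

Qₚ = P(L)·P(M) / (P(MZ₂)·P(AB)) = (2.57)·(0.506) / ((2.73)·(0.485)) = 0.982
Qₚ = 0.982 = Kₚ, so the system is already at equilibrium.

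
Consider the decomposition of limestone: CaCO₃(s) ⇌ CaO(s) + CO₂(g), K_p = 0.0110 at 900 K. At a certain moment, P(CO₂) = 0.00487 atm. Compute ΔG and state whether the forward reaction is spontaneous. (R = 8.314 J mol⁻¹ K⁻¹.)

(CaCO₃, CaO are pure solids — omitted from Q_p.)
Q_p = P(CO₂) = 0.00487
ΔG = RT ln(Q_p/K_p) = (8.314 J mol⁻¹ K⁻¹)(900 K) × ln(0.00487/0.0110)
   = (7.483 kJ/mol)(-0.8148) = -6.10 kJ/mol
ΔG < 0, so the forward reaction is spontaneous (proceeds forward).

ΔG = -6.10 kJ/mol; the forward reaction is spontaneous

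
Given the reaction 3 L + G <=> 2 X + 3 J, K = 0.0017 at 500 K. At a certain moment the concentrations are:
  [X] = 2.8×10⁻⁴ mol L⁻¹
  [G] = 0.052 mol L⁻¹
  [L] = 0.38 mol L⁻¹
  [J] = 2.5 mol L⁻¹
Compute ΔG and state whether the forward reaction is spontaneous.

ΔG = -5.72 kJ/mol; the forward reaction is spontaneous

Q = [X]²·[J]³ / ([L]³·[G]) = (2.8×10⁻⁴)²·(2.5)³ / ((0.38)³·(0.052)) = 4.29×10⁻⁴
ΔG = RT ln(Q/K) = (8.314 J mol⁻¹ K⁻¹)(500 K) × ln(4.29×10⁻⁴/0.0017)
   = (4.157 kJ/mol)(-1.377) = -5.72 kJ/mol
ΔG < 0, so the forward reaction is spontaneous (proceeds forward).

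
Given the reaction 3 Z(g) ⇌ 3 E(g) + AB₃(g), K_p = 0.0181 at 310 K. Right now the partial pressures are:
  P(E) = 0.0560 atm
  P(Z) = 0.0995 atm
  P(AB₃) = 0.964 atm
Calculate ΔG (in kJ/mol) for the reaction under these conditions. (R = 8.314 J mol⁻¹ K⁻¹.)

Q_p = P(E)³·P(AB₃) / P(Z)³ = (0.0560)³·(0.964) / (0.0995)³ = 0.172
ΔG = RT ln(Q_p/K_p) = (8.314 J mol⁻¹ K⁻¹)(310 K) × ln(0.172/0.0181)
   = (2.577 kJ/mol)(2.252) = 5.80 kJ/mol
ΔG > 0, so the forward reaction is non-spontaneous (proceeds in reverse).

ΔG = 5.80 kJ/mol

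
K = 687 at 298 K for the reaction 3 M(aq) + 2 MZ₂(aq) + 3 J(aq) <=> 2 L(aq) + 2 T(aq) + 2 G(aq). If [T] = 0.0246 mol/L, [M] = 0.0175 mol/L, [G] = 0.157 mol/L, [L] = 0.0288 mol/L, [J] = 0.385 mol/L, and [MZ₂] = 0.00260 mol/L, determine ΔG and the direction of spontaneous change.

ΔG = 5.36 kJ/mol; the forward reaction is non-spontaneous

Q = [L]²·[T]²·[G]² / ([M]³·[MZ₂]²·[J]³) = (0.0288)²·(0.0246)²·(0.157)² / ((0.0175)³·(0.00260)²·(0.385)³) = 5980
ΔG = RT ln(Q/K) = (8.314 J mol⁻¹ K⁻¹)(298 K) × ln(5980/687)
   = (2.478 kJ/mol)(2.164) = 5.36 kJ/mol
ΔG > 0, so the forward reaction is non-spontaneous (proceeds in reverse).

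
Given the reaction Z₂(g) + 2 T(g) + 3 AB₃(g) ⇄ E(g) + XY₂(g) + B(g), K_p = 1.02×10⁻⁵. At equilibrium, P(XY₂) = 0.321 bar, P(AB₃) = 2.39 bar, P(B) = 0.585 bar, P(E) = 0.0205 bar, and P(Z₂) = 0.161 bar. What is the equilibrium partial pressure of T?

P(T) = 13.1 bar

At equilibrium, K_p = P(E)·P(XY₂)·P(B) / (P(Z₂)·P(T)²·P(AB₃)³) = 1.02×10⁻⁵.
(0.0205)·(0.321)·(0.585) / ((0.161)·(P(T))²·(2.39)³) = 1.02×10⁻⁵
P(T)² = 172 ⇒ P(T) = 13.1 bar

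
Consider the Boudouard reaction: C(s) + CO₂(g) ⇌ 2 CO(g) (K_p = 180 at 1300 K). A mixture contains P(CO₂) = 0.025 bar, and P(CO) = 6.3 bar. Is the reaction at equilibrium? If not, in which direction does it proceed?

in the reverse direction

(C is a pure solid — omitted from Q_p.)
Q_p = P(CO)² / P(CO₂) = (6.3)² / (0.025) = 1600
Q_p = 1600 > K_p = 180, so the reverse reaction proceeds.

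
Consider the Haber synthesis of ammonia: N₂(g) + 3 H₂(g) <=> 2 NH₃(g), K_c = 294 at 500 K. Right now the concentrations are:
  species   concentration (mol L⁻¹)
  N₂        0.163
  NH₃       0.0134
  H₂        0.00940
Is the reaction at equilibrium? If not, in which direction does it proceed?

in the reverse direction

Q_c = [NH₃]² / ([N₂]·[H₂]³) = (0.0134)² / ((0.163)·(0.00940)³) = 1330
Q_c = 1330 > K_c = 294, so the reverse reaction proceeds.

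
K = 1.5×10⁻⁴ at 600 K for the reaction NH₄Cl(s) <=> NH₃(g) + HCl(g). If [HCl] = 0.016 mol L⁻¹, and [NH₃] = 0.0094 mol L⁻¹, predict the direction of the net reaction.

neither direction; the system is at equilibrium

(NH₄Cl is a pure solid — omitted from Q.)
Q = [NH₃]·[HCl] = (0.0094)·(0.016) = 1.5×10⁻⁴
Q = 1.5×10⁻⁴ = K, so the system is already at equilibrium.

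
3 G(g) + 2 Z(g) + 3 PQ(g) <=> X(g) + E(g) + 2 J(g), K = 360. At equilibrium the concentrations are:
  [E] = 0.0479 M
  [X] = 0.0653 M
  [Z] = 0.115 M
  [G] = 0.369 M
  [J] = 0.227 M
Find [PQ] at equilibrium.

[PQ] = 0.0877 M

At equilibrium, K = [X]·[E]·[J]² / ([G]³·[Z]²·[PQ]³) = 360.
(0.0653)·(0.0479)·(0.227)² / ((0.369)³·(0.115)²·([PQ])³) = 360
[PQ]³ = 6.74e-4 ⇒ [PQ] = 0.0877 M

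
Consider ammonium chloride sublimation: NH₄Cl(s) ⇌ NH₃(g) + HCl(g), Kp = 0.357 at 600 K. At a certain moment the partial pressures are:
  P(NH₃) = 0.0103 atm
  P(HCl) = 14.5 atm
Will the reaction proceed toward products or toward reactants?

(NH₄Cl is a pure solid — omitted from Qp.)
Qp = P(NH₃)·P(HCl) = (0.0103)·(14.5) = 0.149
Qp = 0.149 < Kp = 0.357, so the forward reaction proceeds.

toward products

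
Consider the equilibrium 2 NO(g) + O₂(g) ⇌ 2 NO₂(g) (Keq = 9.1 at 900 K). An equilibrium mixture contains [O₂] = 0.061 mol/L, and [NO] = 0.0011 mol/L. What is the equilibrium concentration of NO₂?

[NO₂] = 8.2e-4 mol/L

At equilibrium, Keq = [NO₂]² / ([NO]²·[O₂]) = 9.1.
([NO₂])² / ((0.0011)²·(0.061)) = 9.1
[NO₂]² = 6.72e-7 ⇒ [NO₂] = 8.2e-4 mol/L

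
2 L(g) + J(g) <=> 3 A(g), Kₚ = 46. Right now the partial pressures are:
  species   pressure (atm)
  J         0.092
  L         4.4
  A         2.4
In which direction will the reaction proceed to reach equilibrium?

Qₚ = P(A)³ / (P(L)²·P(J)) = (2.4)³ / ((4.4)²·(0.092)) = 7.8
Qₚ = 7.8 < Kₚ = 46, so the forward reaction proceeds.

forward (toward products)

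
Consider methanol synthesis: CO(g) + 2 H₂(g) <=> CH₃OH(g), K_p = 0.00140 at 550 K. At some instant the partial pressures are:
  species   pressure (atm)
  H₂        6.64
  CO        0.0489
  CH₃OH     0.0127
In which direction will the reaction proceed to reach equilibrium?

reverse (toward reactants)

Q_p = P(CH₃OH) / (P(CO)·P(H₂)²) = (0.0127) / ((0.0489)·(6.64)²) = 0.00589
Q_p = 0.00589 > K_p = 0.00140, so the reverse reaction proceeds.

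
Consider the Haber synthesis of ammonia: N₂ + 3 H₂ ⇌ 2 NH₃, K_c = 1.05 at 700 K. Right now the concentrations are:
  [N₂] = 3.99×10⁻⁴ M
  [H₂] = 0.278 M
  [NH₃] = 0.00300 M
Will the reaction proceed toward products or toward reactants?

no net change (already at equilibrium)

Q_c = [NH₃]² / ([N₂]·[H₂]³) = (0.00300)² / ((3.99×10⁻⁴)·(0.278)³) = 1.05
Q_c = 1.05 = K_c, so the system is already at equilibrium.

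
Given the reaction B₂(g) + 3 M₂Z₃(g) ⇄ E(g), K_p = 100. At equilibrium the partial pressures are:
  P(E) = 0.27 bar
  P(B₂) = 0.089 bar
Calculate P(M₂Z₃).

At equilibrium, K_p = P(E) / (P(B₂)·P(M₂Z₃)³) = 100.
(0.27) / ((0.089)·(P(M₂Z₃))³) = 100
P(M₂Z₃)³ = 0.0303 ⇒ P(M₂Z₃) = 0.31 bar

P(M₂Z₃) = 0.31 bar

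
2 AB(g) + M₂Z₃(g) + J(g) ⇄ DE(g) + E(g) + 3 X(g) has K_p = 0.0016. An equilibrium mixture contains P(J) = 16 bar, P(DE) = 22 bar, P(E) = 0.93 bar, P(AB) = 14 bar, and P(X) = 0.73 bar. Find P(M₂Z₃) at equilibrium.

At equilibrium, K_p = P(DE)·P(E)·P(X)³ / (P(AB)²·P(M₂Z₃)·P(J)) = 0.0016.
(22)·(0.93)·(0.73)³ / ((14)²·(P(M₂Z₃))·(16)) = 0.0016
P(M₂Z₃) = 1.59 = 1.6 bar

P(M₂Z₃) = 1.6 bar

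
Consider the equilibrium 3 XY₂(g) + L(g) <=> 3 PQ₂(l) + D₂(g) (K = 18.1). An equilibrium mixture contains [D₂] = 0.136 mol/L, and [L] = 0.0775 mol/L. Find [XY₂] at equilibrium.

[XY₂] = 0.459 mol/L

(PQ₂ is a pure liquid — omitted from K.)
At equilibrium, K = [D₂] / ([XY₂]³·[L]) = 18.1.
(0.136) / (([XY₂])³·(0.0775)) = 18.1
[XY₂]³ = 0.0970 ⇒ [XY₂] = 0.459 mol/L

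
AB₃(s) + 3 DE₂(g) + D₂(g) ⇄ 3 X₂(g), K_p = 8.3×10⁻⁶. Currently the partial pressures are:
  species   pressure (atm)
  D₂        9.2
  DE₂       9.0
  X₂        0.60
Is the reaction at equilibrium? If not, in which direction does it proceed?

to the left

(AB₃ is a pure solid — omitted from Q_p.)
Q_p = P(X₂)³ / (P(DE₂)³·P(D₂)) = (0.60)³ / ((9.0)³·(9.2)) = 3.2×10⁻⁵
Q_p = 3.2×10⁻⁵ > K_p = 8.3×10⁻⁶, so the reverse reaction proceeds.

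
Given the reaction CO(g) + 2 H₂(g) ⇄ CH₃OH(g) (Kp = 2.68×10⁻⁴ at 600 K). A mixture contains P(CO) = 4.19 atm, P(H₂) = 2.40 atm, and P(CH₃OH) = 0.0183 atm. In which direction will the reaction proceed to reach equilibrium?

Qp = P(CH₃OH) / (P(CO)·P(H₂)²) = (0.0183) / ((4.19)·(2.40)²) = 7.58×10⁻⁴
Qp = 7.58×10⁻⁴ > Kp = 2.68×10⁻⁴, so the reverse reaction proceeds.

in the reverse direction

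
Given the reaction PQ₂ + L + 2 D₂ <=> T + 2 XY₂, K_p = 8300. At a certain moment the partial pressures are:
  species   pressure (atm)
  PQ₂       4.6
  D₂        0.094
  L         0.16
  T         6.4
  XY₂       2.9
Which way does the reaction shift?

no net change (already at equilibrium)

Q_p = P(T)·P(XY₂)² / (P(PQ₂)·P(L)·P(D₂)²) = (6.4)·(2.9)² / ((4.6)·(0.16)·(0.094)²) = 8300
Q_p = 8300 = K_p, so the system is already at equilibrium.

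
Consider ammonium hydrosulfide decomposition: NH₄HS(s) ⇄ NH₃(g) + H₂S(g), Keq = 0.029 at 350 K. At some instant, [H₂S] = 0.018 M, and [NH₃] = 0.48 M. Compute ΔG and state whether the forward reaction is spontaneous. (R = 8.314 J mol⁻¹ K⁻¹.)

ΔG = -3.52 kJ/mol; the forward reaction is spontaneous

(NH₄HS is a pure solid — omitted from Q.)
Q = [NH₃]·[H₂S] = (0.48)·(0.018) = 0.00864
ΔG = RT ln(Q/Keq) = (8.314 J mol⁻¹ K⁻¹)(350 K) × ln(0.00864/0.029)
   = (2.910 kJ/mol)(-1.211) = -3.52 kJ/mol
ΔG < 0, so the forward reaction is spontaneous (proceeds forward).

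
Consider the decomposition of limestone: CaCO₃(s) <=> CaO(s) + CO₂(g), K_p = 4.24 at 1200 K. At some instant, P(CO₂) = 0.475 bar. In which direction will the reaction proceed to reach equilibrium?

toward products

(CaCO₃, CaO are pure solids — omitted from Q_p.)
Q_p = P(CO₂) = 0.475
Q_p = 0.475 < K_p = 4.24, so the forward reaction proceeds.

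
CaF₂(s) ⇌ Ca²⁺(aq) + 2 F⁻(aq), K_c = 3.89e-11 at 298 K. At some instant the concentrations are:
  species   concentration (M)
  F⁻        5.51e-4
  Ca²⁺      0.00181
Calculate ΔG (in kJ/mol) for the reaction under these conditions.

ΔG = 6.56 kJ/mol

(CaF₂ is a pure solid — omitted from Q_c.)
Q_c = [Ca²⁺]·[F⁻]² = (0.00181)·(5.51e-4)² = 5.50e-10
ΔG = RT ln(Q_c/K_c) = (8.314 J mol⁻¹ K⁻¹)(298 K) × ln(5.50e-10/3.89e-11)
   = (2.478 kJ/mol)(2.649) = 6.56 kJ/mol
ΔG > 0, so the forward reaction is non-spontaneous (proceeds in reverse).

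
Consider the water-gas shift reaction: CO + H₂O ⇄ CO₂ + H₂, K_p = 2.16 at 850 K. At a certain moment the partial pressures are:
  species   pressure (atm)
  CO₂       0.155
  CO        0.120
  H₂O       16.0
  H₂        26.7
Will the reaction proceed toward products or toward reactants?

Q_p = P(CO₂)·P(H₂) / (P(CO)·P(H₂O)) = (0.155)·(26.7) / ((0.120)·(16.0)) = 2.16
Q_p = 2.16 = K_p, so the system is already at equilibrium.

no net change (already at equilibrium)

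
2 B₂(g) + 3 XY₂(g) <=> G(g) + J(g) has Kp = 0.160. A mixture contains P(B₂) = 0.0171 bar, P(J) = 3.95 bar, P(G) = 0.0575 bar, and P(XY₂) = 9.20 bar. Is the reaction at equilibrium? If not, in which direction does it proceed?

Qp = P(G)·P(J) / (P(B₂)²·P(XY₂)³) = (0.0575)·(3.95) / ((0.0171)²·(9.20)³) = 0.997
Qp = 0.997 > Kp = 0.160, so the reverse reaction proceeds.

toward reactants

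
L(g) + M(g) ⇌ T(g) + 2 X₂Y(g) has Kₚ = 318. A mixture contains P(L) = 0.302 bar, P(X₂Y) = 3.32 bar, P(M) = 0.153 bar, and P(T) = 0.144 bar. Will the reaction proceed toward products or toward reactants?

Qₚ = P(T)·P(X₂Y)² / (P(L)·P(M)) = (0.144)·(3.32)² / ((0.302)·(0.153)) = 34.4
Qₚ = 34.4 < Kₚ = 318, so the forward reaction proceeds.

to the right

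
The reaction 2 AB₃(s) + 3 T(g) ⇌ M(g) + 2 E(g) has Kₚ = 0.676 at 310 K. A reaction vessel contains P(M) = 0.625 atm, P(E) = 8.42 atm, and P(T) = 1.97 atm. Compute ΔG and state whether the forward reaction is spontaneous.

ΔG = 5.54 kJ/mol; the forward reaction is non-spontaneous

(AB₃ is a pure solid — omitted from Qₚ.)
Qₚ = P(M)·P(E)² / P(T)³ = (0.625)·(8.42)² / (1.97)³ = 5.80
ΔG = RT ln(Qₚ/Kₚ) = (8.314 J mol⁻¹ K⁻¹)(310 K) × ln(5.80/0.676)
   = (2.577 kJ/mol)(2.149) = 5.54 kJ/mol
ΔG > 0, so the forward reaction is non-spontaneous (proceeds in reverse).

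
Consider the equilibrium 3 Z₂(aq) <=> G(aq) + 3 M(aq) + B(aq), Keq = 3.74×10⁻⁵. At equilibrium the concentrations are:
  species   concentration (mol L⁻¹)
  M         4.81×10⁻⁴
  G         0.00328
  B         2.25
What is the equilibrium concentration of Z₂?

[Z₂] = 0.00280 mol L⁻¹

At equilibrium, Keq = [G]·[M]³·[B] / [Z₂]³ = 3.74×10⁻⁵.
(0.00328)·(4.81×10⁻⁴)³·(2.25) / ([Z₂])³ = 3.74×10⁻⁵
[Z₂]³ = 2.20×10⁻⁸ ⇒ [Z₂] = 0.00280 mol L⁻¹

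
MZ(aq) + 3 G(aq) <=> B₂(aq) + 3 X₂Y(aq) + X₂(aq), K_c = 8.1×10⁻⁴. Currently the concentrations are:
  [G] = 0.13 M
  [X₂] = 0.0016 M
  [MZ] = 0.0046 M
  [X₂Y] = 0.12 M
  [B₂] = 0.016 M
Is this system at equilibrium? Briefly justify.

no; Q > K, reaction proceeds in reverse

Q_c = [B₂]·[X₂Y]³·[X₂] / ([MZ]·[G]³) = (0.016)·(0.12)³·(0.0016) / ((0.0046)·(0.13)³) = 0.0044
Q_c = 0.0044 > K_c = 8.1×10⁻⁴: net reverse reaction.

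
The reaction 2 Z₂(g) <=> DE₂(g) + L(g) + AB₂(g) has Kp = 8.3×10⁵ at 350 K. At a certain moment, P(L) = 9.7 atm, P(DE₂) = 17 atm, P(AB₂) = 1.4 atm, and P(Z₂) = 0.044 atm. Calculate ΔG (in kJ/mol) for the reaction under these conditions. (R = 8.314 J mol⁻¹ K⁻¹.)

Qp = P(DE₂)·P(L)·P(AB₂) / P(Z₂)² = (17)·(9.7)·(1.4) / (0.044)² = 1.19×10⁵
ΔG = RT ln(Qp/Kp) = (8.314 J mol⁻¹ K⁻¹)(350 K) × ln(1.19×10⁵/8.3×10⁵)
   = (2.910 kJ/mol)(-1.942) = -5.65 kJ/mol
ΔG < 0, so the forward reaction is spontaneous (proceeds forward).

ΔG = -5.65 kJ/mol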